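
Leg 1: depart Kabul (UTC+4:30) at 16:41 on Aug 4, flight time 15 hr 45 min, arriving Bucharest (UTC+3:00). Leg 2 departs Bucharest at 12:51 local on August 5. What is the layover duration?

Convert departure to UTC: 16:41 − 4:30 = 12:11 UTC on Aug 4.
Add 15 hours 45 minutes flight time → 03:56 UTC (Aug 5).
Bucharest is UTC+3:00, so local arrival = 03:56 + 3:00 = 06:56 on Aug 5.
Layover = 12:51 − 06:56 = 5 hours 55 minutes.

5 hours 55 minutes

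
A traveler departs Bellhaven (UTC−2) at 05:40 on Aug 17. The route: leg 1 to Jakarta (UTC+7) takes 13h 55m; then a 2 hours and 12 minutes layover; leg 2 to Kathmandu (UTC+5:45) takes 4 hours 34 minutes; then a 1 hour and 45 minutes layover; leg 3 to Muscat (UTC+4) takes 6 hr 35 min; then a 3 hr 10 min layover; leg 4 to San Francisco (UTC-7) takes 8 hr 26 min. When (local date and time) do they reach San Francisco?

17:17 on Aug 18

Convert departure to UTC: 05:40 + 2:00 = 07:40 UTC on Aug 17.
Add 13 hours and 55 minutes leg 1 → 21:35 UTC.
Add 2 hours and 12 minutes layover in Jakarta → 23:47 UTC.
Add 4 hours 34 minutes leg 2 → 04:21 UTC (Aug 18).
Add 1 hour 45 minutes layover in Kathmandu → 06:06 UTC.
Add 6 hours and 35 minutes leg 3 → 12:41 UTC.
Add 3 hours 10 minutes layover in Muscat → 15:51 UTC.
Add 8 hours 26 minutes leg 4 → 00:17 UTC (Aug 19).
San Francisco is UTC−7:00, so local arrival = 00:17 − 7:00 = 17:17 on Aug 18.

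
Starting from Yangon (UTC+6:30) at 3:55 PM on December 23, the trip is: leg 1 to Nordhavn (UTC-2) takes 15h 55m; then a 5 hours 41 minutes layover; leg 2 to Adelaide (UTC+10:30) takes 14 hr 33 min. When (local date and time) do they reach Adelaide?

Convert departure to UTC: 3:55 PM − 6:30 = 9:25 AM UTC on Dec 23.
Add 15 hours and 55 minutes leg 1 → 1:20 AM UTC (Dec 24).
Add 5 hours 41 minutes layover in Nordhavn → 7:01 AM UTC.
Add 14 hours and 33 minutes leg 2 → 9:34 PM UTC.
Adelaide is UTC+10:30, so local arrival = 9:34 PM + 10:30 = 8:04 AM on Dec 25.

8:04 AM on Dec 25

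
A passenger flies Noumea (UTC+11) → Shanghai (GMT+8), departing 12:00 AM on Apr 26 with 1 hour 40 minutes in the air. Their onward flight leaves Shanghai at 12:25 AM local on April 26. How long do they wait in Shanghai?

Convert departure to UTC: 12:00 AM − 11:00 = 1:00 PM UTC on Apr 25.
Add 1 hour 40 minutes flight time → 2:40 PM UTC.
Shanghai is UTC+8:00, so local arrival = 2:40 PM + 8:00 = 10:40 PM on Apr 25.
Layover = 12:25 AM − 10:40 PM (+1 day) = 1 hour 45 minutes.

1 hour 45 minutes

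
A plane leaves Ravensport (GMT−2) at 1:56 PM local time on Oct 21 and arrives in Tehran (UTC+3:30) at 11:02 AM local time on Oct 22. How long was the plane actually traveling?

15 hours 36 minutes

Departure in UTC: 1:56 PM + 2:00 = 3:56 PM on Oct 21.
Arrival in UTC: 11:02 AM − 3:30 = 7:32 AM on Oct 22.
Elapsed = 7:32 AM − 3:56 PM (+1 day) = 15 hours 36 minutes.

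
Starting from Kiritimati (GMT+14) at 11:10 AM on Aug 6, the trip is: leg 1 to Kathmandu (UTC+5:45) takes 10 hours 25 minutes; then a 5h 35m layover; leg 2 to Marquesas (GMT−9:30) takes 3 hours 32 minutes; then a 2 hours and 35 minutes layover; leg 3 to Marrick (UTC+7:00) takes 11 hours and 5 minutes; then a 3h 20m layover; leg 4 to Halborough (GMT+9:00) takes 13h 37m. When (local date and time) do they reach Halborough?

Convert departure to UTC: 11:10 AM − 14:00 = 9:10 PM UTC on Aug 5.
Add 10 hours and 25 minutes leg 1 → 7:35 AM UTC (Aug 6).
Add 5 hours 35 minutes layover in Kathmandu → 1:10 PM UTC.
Add 3 hours 32 minutes leg 2 → 4:42 PM UTC.
Add 2 hours and 35 minutes layover in Marquesas → 7:17 PM UTC.
Add 11 hours and 5 minutes leg 3 → 6:22 AM UTC (Aug 7).
Add 3 hours and 20 minutes layover in Marrick → 9:42 AM UTC.
Add 13 hours 37 minutes leg 4 → 11:19 PM UTC.
Halborough is UTC+9:00, so local arrival = 11:19 PM + 9:00 = 8:19 AM on Aug 8.

8:19 AM on August 8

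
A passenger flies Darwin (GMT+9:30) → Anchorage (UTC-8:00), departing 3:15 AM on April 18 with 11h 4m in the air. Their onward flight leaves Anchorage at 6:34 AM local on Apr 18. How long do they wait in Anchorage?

9 hours 45 minutes

Convert departure to UTC: 3:15 AM − 9:30 = 5:45 PM UTC on Apr 17.
Add 11 hours 4 minutes flight time → 4:49 AM UTC (Apr 18).
Anchorage is UTC−8:00, so local arrival = 4:49 AM − 8:00 = 8:49 PM on Apr 17.
Layover = 6:34 AM − 8:49 PM (+1 day) = 9 hours 45 minutes.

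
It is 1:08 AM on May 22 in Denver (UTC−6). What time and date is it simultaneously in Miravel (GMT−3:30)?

3:38 AM on May 22

Miravel is 2:30 ahead of Denver.
Shift by the zone difference: 1:08 AM + 2:30 = 3:38 AM on May 22 in Miravel.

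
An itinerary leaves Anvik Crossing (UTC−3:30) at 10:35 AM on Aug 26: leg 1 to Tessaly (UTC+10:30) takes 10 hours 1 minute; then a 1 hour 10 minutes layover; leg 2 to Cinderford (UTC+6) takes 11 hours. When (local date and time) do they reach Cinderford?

6:16 PM on Aug 27

Convert departure to UTC: 10:35 AM + 3:30 = 2:05 PM UTC on Aug 26.
Add 10 hours and 1 minute leg 1 → 12:06 AM UTC (Aug 27).
Add 1 hour and 10 minutes layover in Tessaly → 1:16 AM UTC.
Add 11 hours leg 2 → 12:16 PM UTC.
Cinderford is UTC+6:00, so local arrival = 12:16 PM + 6:00 = 6:16 PM on Aug 27.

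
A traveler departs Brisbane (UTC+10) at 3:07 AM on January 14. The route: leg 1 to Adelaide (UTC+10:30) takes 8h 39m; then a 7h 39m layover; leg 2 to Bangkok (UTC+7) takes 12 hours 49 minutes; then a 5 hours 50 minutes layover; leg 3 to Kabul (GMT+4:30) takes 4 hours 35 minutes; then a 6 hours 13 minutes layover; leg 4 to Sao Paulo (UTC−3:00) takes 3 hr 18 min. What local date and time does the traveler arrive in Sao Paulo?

3:10 PM on January 15

Convert departure to UTC: 3:07 AM − 10:00 = 5:07 PM UTC on Jan 13.
Add 8 hours and 39 minutes leg 1 → 1:46 AM UTC (Jan 14).
Add 7 hours 39 minutes layover in Adelaide → 9:25 AM UTC.
Add 12 hours and 49 minutes leg 2 → 10:14 PM UTC.
Add 5 hours and 50 minutes layover in Bangkok → 4:04 AM UTC (Jan 15).
Add 4 hours 35 minutes leg 3 → 8:39 AM UTC.
Add 6 hours and 13 minutes layover in Kabul → 2:52 PM UTC.
Add 3 hours and 18 minutes leg 4 → 6:10 PM UTC.
Sao Paulo is UTC−3:00, so local arrival = 6:10 PM − 3:00 = 3:10 PM on Jan 15.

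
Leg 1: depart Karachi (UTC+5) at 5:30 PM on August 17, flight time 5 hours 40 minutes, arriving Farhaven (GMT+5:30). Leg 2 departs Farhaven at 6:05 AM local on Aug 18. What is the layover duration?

Convert departure to UTC: 5:30 PM − 5:00 = 12:30 PM UTC on Aug 17.
Add 5 hours 40 minutes flight time → 6:10 PM UTC.
Farhaven is UTC+5:30, so local arrival = 6:10 PM + 5:30 = 11:40 PM on Aug 17.
Layover = 6:05 AM − 11:40 PM (+1 day) = 6 hours 25 minutes.

6 hours 25 minutes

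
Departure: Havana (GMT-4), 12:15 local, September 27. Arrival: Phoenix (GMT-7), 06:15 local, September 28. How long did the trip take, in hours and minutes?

Departure in UTC: 12:15 + 4:00 = 16:15 on Sep 27.
Arrival in UTC: 06:15 + 7:00 = 13:15 on Sep 28.
Elapsed = 13:15 − 16:15 (+1 day) = 21 hours.

21 hours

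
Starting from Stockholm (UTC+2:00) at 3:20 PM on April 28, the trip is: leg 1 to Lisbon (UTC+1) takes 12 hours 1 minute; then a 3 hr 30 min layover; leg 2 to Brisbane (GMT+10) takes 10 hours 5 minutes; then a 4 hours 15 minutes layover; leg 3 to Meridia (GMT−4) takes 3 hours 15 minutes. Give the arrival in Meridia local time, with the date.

Convert departure to UTC: 3:20 PM − 2:00 = 1:20 PM UTC on Apr 28.
Add 12 hours and 1 minute leg 1 → 1:21 AM UTC (Apr 29).
Add 3 hours 30 minutes layover in Lisbon → 4:51 AM UTC.
Add 10 hours 5 minutes leg 2 → 2:56 PM UTC.
Add 4 hours and 15 minutes layover in Brisbane → 7:11 PM UTC.
Add 3 hours 15 minutes leg 3 → 10:26 PM UTC.
Meridia is UTC−4:00, so local arrival = 10:26 PM − 4:00 = 6:26 PM on Apr 29.

6:26 PM on April 29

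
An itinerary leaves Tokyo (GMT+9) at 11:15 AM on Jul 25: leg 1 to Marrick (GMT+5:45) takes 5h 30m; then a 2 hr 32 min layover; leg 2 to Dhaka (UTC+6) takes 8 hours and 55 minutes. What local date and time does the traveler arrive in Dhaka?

1:12 AM on July 26

Convert departure to UTC: 11:15 AM − 9:00 = 2:15 AM UTC on Jul 25.
Add 5 hours and 30 minutes leg 1 → 7:45 AM UTC.
Add 2 hours and 32 minutes layover in Marrick → 10:17 AM UTC.
Add 8 hours 55 minutes leg 2 → 7:12 PM UTC.
Dhaka is UTC+6:00, so local arrival = 7:12 PM + 6:00 = 1:12 AM on Jul 26.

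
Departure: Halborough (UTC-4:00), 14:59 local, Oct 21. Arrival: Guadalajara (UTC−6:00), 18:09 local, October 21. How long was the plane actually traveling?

5 hours 10 minutes

Guadalajara is 2:00 behind Halborough.
Clock-face elapsed time (ignoring zones) is 3 hours 10 minutes.
Actual elapsed = 3 hours 10 minutes + 2:00 = 5 hours 10 minutes.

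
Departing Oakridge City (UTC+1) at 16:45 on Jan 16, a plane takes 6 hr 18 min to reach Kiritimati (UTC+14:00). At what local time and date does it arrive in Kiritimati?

12:03 on January 17

Convert departure to UTC: 16:45 − 1:00 = 15:45 UTC on Jan 16.
Add 6 hours and 18 minutes travel time → 22:03 UTC.
Kiritimati is UTC+14:00, so local arrival = 22:03 + 14:00 = 12:03 on Jan 17.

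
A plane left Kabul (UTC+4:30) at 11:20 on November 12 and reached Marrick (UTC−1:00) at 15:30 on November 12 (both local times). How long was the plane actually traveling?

9 hours 40 minutes

Departure in UTC: 11:20 − 4:30 = 06:50 on Nov 12.
Arrival in UTC: 15:30 + 1:00 = 16:30 on Nov 12.
Elapsed = 16:30 − 06:50 = 9 hours 40 minutes.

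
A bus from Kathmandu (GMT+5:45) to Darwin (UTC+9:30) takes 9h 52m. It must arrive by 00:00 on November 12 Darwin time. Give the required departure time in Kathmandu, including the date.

10:23 on November 11

Target arrival in UTC: 00:00 − 9:30 = 14:30 on Nov 11.
Subtract 9 hours and 52 minutes → departure 04:38 UTC on Nov 11.
Kathmandu is UTC+5:45: 04:38 + 5:45 = 10:23 on Nov 11.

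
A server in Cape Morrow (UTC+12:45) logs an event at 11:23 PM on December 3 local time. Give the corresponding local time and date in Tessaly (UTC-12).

10:38 PM on December 2

Tessaly is 24:45 behind Cape Morrow.
Shift by the zone difference: 11:23 PM − 24:45 = 10:38 PM on Dec 2 in Tessaly.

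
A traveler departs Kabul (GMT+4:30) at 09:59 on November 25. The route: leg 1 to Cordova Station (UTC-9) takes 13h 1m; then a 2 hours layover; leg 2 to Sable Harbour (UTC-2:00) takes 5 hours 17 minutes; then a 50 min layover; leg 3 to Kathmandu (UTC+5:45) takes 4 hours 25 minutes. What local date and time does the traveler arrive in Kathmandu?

Convert departure to UTC: 09:59 − 4:30 = 05:29 UTC on Nov 25.
Add 13 hours and 1 minute leg 1 → 18:30 UTC.
Add 2 hours layover in Cordova Station → 20:30 UTC.
Add 5 hours and 17 minutes leg 2 → 01:47 UTC (Nov 26).
Add 50 minutes layover in Sable Harbour → 02:37 UTC.
Add 4 hours 25 minutes leg 3 → 07:02 UTC.
Kathmandu is UTC+5:45, so local arrival = 07:02 + 5:45 = 12:47 on Nov 26.

12:47 on November 26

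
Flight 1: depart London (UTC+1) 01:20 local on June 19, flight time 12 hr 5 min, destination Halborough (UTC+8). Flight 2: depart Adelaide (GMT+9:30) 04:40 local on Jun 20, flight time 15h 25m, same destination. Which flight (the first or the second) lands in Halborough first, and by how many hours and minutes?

Flight 1 in UTC: 01:20 − 1:00 = 00:20 on Jun 19.
+12 hours and 5 minutes → arrive 12:25 UTC on Jun 19.
Flight 2 in UTC: 04:40 − 9:30 = 19:10 on Jun 19.
+15 hours 25 minutes → arrive 10:35 UTC on Jun 20.
Flight 1 lands earlier by 22 hours 10 minutes.

the first, by 22 hours 10 minutes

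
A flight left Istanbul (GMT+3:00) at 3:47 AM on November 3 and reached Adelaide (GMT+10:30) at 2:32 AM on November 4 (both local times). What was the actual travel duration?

Adelaide is 7:30 ahead of Istanbul.
Clock-face elapsed time (ignoring zones) is 22 hours 45 minutes.
Actual elapsed = 22 hours 45 minutes − 7:30 = 15 hours 15 minutes.

15 hours 15 minutes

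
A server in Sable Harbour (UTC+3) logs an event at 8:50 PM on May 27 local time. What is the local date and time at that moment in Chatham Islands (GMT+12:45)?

6:35 AM on May 28

In UTC: 8:50 PM − 3:00 = 5:50 PM on May 27.
Chatham Islands is UTC+12:45: 5:50 PM + 12:45 = 6:35 AM on May 28.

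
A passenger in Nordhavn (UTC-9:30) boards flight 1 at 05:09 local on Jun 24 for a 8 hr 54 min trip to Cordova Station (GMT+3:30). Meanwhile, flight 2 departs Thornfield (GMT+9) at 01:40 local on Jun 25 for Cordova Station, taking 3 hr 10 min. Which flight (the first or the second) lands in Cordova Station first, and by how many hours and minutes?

Flight 1 in UTC: 05:09 + 9:30 = 14:39 on Jun 24.
+8 hours and 54 minutes → arrive 23:33 UTC on Jun 24.
Flight 2 in UTC: 01:40 − 9:00 = 16:40 on Jun 24.
+3 hours 10 minutes → arrive 19:50 UTC on Jun 24.
Flight 2 lands earlier by 3 hours 43 minutes.

the second, by 3 hours 43 minutes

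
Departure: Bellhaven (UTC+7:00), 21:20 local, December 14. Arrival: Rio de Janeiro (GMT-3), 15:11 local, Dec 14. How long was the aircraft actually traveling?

3 hours 51 minutes

Rio de Janeiro is 10:00 behind Bellhaven.
Clock-face elapsed time (ignoring zones) is −6 hours 9 minutes.
Actual elapsed = −6 hours 9 minutes + 10:00 = 3 hours 51 minutes.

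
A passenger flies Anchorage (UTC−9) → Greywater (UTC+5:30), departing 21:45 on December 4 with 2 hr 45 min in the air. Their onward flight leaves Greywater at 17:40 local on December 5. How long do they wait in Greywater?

Convert departure to UTC: 21:45 + 9:00 = 06:45 UTC on Dec 5.
Add 2 hours and 45 minutes flight time → 09:30 UTC.
Greywater is UTC+5:30, so local arrival = 09:30 + 5:30 = 15:00 on Dec 5.
Layover = 17:40 − 15:00 = 2 hours 40 minutes.

2 hours 40 minutes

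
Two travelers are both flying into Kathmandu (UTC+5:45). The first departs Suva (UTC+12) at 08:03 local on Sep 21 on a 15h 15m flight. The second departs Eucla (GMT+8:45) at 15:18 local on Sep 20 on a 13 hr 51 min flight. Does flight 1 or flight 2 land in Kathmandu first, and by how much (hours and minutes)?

the second, by 14 hours 54 minutes

Flight 1 in UTC: 08:03 − 12:00 = 20:03 on Sep 20.
+15 hours and 15 minutes → arrive 11:18 UTC on Sep 21.
Flight 2 in UTC: 15:18 − 8:45 = 06:33 on Sep 20.
+13 hours and 51 minutes → arrive 20:24 UTC on Sep 20.
Flight 2 lands earlier by 14 hours 54 minutes.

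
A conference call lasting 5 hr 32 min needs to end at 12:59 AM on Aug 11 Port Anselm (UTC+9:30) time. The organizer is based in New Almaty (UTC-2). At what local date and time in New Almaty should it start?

Target end time in UTC: 12:59 AM − 9:30 = 3:29 PM on Aug 10.
Subtract 5 hours and 32 minutes → start 9:57 AM UTC on Aug 10.
New Almaty is UTC−2:00: 9:57 AM − 2:00 = 7:57 AM on Aug 10.

7:57 AM on Aug 10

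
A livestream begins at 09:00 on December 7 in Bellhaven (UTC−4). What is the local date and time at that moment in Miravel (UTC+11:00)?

00:00 on Dec 8

Miravel is 15:00 ahead of Bellhaven.
Shift by the zone difference: 09:00 + 15:00 = 00:00 on Dec 8 in Miravel.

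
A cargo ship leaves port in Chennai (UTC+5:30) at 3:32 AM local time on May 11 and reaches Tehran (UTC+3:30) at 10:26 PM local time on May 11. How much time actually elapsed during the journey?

Tehran is 2:00 behind Chennai.
Clock-face elapsed time (ignoring zones) is 18 hours 54 minutes.
Actual elapsed = 18 hours 54 minutes + 2:00 = 20 hours 54 minutes.

20 hours 54 minutes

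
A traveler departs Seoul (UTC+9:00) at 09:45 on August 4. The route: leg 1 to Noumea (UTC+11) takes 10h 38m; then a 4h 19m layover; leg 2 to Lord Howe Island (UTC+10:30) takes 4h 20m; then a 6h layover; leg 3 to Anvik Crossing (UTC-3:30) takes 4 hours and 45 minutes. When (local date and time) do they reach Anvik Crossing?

Convert departure to UTC: 09:45 − 9:00 = 00:45 UTC on Aug 4.
Add 10 hours 38 minutes leg 1 → 11:23 UTC.
Add 4 hours and 19 minutes layover in Noumea → 15:42 UTC.
Add 4 hours 20 minutes leg 2 → 20:02 UTC.
Add 6 hours layover in Lord Howe Island → 02:02 UTC (Aug 5).
Add 4 hours and 45 minutes leg 3 → 06:47 UTC.
Anvik Crossing is UTC−3:30, so local arrival = 06:47 − 3:30 = 03:17 on Aug 5.

03:17 on Aug 5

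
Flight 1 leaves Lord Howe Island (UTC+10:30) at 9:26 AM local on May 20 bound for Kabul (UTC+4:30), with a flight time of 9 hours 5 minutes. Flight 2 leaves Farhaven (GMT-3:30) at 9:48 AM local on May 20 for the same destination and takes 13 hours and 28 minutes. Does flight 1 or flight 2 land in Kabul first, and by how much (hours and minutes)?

Flight 1 in UTC: 9:26 AM − 10:30 = 10:56 PM on May 19.
+9 hours 5 minutes → arrive 8:01 AM UTC on May 20.
Flight 2 in UTC: 9:48 AM + 3:30 = 1:18 PM on May 20.
+13 hours and 28 minutes → arrive 2:46 AM UTC on May 21.
Flight 1 lands earlier by 18 hours 45 minutes.

the first, by 18 hours 45 minutes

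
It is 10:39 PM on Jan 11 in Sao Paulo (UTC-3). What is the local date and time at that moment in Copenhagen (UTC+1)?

2:39 AM on Jan 12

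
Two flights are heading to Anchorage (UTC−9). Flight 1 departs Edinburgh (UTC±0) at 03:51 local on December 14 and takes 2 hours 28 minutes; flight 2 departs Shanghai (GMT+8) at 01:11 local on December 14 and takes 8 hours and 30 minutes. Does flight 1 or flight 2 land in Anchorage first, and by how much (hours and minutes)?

the second, by 4 hours 38 minutes

Flight 1 departs at 03:51 UTC (Dec 14).
+2 hours 28 minutes → arrive 06:19 UTC on Dec 14.
Flight 2 in UTC: 01:11 − 8:00 = 17:11 on Dec 13.
+8 hours 30 minutes → arrive 01:41 UTC on Dec 14.
Flight 2 lands earlier by 4 hours 38 minutes.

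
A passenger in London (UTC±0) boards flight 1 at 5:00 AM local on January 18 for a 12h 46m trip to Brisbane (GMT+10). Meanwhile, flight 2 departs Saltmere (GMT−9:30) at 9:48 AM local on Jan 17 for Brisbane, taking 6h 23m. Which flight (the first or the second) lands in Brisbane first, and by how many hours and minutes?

Flight 1 departs at 5:00 AM UTC (Jan 18).
+12 hours 46 minutes → arrive 5:46 PM UTC on Jan 18.
Flight 2 in UTC: 9:48 AM + 9:30 = 7:18 PM on Jan 17.
+6 hours 23 minutes → arrive 1:41 AM UTC on Jan 18.
Flight 2 lands earlier by 16 hours 5 minutes.

the second, by 16 hours 5 minutes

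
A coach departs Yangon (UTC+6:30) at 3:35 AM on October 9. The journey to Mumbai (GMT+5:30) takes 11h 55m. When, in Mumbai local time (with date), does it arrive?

2:30 PM on Oct 9

Convert departure to UTC: 3:35 AM − 6:30 = 9:05 PM UTC on Oct 8.
Add 11 hours and 55 minutes travel time → 9:00 AM UTC (Oct 9).
Mumbai is UTC+5:30, so local arrival = 9:00 AM + 5:30 = 2:30 PM on Oct 9.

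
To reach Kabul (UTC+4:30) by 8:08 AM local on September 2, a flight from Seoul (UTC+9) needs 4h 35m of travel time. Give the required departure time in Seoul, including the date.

Target arrival in UTC: 8:08 AM − 4:30 = 3:38 AM on Sep 2.
Subtract 4 hours and 35 minutes → departure 11:03 PM UTC on Sep 1.
Seoul is UTC+9:00: 11:03 PM + 9:00 = 8:03 AM on Sep 2.

8:03 AM on Sep 2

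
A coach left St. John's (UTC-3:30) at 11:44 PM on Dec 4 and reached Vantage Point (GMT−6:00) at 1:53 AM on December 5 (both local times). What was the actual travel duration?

4 hours 39 minutes

Departure in UTC: 11:44 PM + 3:30 = 3:14 AM on Dec 5.
Arrival in UTC: 1:53 AM + 6:00 = 7:53 AM on Dec 5.
Elapsed = 7:53 AM − 3:14 AM = 4 hours 39 minutes.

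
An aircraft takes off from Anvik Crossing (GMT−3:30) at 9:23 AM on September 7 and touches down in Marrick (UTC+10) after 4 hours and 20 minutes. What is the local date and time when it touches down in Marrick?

Convert departure to UTC: 9:23 AM + 3:30 = 12:53 PM UTC on Sep 7.
Add 4 hours 20 minutes travel time → 5:13 PM UTC.
Marrick is UTC+10:00, so local arrival = 5:13 PM + 10:00 = 3:13 AM on Sep 8.

3:13 AM on September 8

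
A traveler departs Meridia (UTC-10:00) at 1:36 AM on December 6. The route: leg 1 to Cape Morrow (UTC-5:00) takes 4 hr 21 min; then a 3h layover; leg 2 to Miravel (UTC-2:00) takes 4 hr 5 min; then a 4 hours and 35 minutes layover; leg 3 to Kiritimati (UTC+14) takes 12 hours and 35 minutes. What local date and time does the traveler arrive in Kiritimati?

Convert departure to UTC: 1:36 AM + 10:00 = 11:36 AM UTC on Dec 6.
Add 4 hours 21 minutes leg 1 → 3:57 PM UTC.
Add 3 hours layover in Cape Morrow → 6:57 PM UTC.
Add 4 hours 5 minutes leg 2 → 11:02 PM UTC.
Add 4 hours 35 minutes layover in Miravel → 3:37 AM UTC (Dec 7).
Add 12 hours and 35 minutes leg 3 → 4:12 PM UTC.
Kiritimati is UTC+14:00, so local arrival = 4:12 PM + 14:00 = 6:12 AM on Dec 8.

6:12 AM on Dec 8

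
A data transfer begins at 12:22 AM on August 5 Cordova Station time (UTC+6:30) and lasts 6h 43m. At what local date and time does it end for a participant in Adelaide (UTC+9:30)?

10:05 AM on Aug 5

Convert start to UTC: 12:22 AM − 6:30 = 5:52 PM UTC on Aug 4.
Add 6 hours 43 minutes duration → 12:35 AM UTC (Aug 5).
Adelaide is UTC+9:30, so local end time = 12:35 AM + 9:30 = 10:05 AM on Aug 5.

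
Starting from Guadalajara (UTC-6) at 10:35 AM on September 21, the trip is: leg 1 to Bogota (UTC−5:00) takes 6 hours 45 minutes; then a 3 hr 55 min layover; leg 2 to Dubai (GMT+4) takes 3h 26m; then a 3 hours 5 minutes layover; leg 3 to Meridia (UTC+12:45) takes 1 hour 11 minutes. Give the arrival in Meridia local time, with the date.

Convert departure to UTC: 10:35 AM + 6:00 = 4:35 PM UTC on Sep 21.
Add 6 hours and 45 minutes leg 1 → 11:20 PM UTC.
Add 3 hours and 55 minutes layover in Bogota → 3:15 AM UTC (Sep 22).
Add 3 hours and 26 minutes leg 2 → 6:41 AM UTC.
Add 3 hours and 5 minutes layover in Dubai → 9:46 AM UTC.
Add 1 hour and 11 minutes leg 3 → 10:57 AM UTC.
Meridia is UTC+12:45, so local arrival = 10:57 AM + 12:45 = 11:42 PM on Sep 22.

11:42 PM on Sep 22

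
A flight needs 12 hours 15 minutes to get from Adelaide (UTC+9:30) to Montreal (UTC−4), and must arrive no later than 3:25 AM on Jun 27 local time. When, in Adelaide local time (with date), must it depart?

4:40 AM on June 27

Target arrival in UTC: 3:25 AM + 4:00 = 7:25 AM on Jun 27.
Subtract 12 hours 15 minutes → departure 7:10 PM UTC on Jun 26.
Adelaide is UTC+9:30: 7:10 PM + 9:30 = 4:40 AM on Jun 27.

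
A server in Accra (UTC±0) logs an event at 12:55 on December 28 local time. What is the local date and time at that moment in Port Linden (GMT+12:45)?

Accra is UTC+0 so that is 12:55 UTC.
Port Linden is UTC+12:45: 12:55 + 12:45 = 01:40 on Dec 29.

01:40 on December 29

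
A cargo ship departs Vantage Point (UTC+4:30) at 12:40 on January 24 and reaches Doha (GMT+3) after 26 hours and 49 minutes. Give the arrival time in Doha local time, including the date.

Doha is 1:30 behind Vantage Point.
After 26 hours and 49 minutes it is 15:29 (Jan 25) in Vantage Point.
Shift by the zone difference: 15:29 − 1:30 = 13:59 on Jan 25 in Doha.

13:59 on January 25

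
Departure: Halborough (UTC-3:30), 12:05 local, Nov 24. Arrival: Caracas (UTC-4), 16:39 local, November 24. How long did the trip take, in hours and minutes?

5 hours 4 minutes

Caracas is 0:30 behind Halborough.
Clock-face elapsed time (ignoring zones) is 4 hours 34 minutes.
Actual elapsed = 4 hours 34 minutes + 0:30 = 5 hours 4 minutes.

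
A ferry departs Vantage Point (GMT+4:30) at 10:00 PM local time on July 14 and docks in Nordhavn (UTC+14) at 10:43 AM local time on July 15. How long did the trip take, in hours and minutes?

3 hours 13 minutes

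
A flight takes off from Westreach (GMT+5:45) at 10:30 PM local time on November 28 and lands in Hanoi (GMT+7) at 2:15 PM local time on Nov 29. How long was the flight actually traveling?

14 hours 30 minutes

Hanoi is 1:15 ahead of Westreach.
Clock-face elapsed time (ignoring zones) is 15 hours 45 minutes.
Actual elapsed = 15 hours 45 minutes − 1:15 = 14 hours 30 minutes.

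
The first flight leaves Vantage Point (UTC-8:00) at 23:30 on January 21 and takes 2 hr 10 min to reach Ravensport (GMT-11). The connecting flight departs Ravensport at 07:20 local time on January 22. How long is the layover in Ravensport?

8 hours 40 minutes

Convert departure to UTC: 23:30 + 8:00 = 07:30 UTC on Jan 22.
Add 2 hours and 10 minutes flight time → 09:40 UTC.
Ravensport is UTC−11:00, so local arrival = 09:40 − 11:00 = 22:40 on Jan 21.
Layover = 07:20 − 22:40 (+1 day) = 8 hours 40 minutes.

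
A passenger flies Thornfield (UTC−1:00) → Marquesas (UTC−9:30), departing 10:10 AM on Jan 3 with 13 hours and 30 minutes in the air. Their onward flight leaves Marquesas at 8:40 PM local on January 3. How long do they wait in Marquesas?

5 hours 30 minutes

Convert departure to UTC: 10:10 AM + 1:00 = 11:10 AM UTC on Jan 3.
Add 13 hours and 30 minutes flight time → 12:40 AM UTC (Jan 4).
Marquesas is UTC−9:30, so local arrival = 12:40 AM − 9:30 = 3:10 PM on Jan 3.
Layover = 8:40 PM − 3:10 PM = 5 hours 30 minutes.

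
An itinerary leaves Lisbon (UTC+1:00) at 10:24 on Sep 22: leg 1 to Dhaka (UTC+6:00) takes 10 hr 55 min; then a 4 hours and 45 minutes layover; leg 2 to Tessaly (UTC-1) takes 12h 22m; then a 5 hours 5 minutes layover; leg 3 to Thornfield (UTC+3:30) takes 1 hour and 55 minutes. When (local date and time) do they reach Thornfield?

Convert departure to UTC: 10:24 − 1:00 = 09:24 UTC on Sep 22.
Add 10 hours 55 minutes leg 1 → 20:19 UTC.
Add 4 hours 45 minutes layover in Dhaka → 01:04 UTC (Sep 23).
Add 12 hours 22 minutes leg 2 → 13:26 UTC.
Add 5 hours and 5 minutes layover in Tessaly → 18:31 UTC.
Add 1 hour 55 minutes leg 3 → 20:26 UTC.
Thornfield is UTC+3:30, so local arrival = 20:26 + 3:30 = 23:56 on Sep 23.

23:56 on September 23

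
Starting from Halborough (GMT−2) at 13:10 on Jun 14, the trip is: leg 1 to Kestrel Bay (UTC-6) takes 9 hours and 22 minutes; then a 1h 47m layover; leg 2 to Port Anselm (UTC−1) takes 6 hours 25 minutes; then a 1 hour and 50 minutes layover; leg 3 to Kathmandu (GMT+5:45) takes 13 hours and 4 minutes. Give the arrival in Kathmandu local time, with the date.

05:23 on Jun 16

Convert departure to UTC: 13:10 + 2:00 = 15:10 UTC on Jun 14.
Add 9 hours 22 minutes leg 1 → 00:32 UTC (Jun 15).
Add 1 hour and 47 minutes layover in Kestrel Bay → 02:19 UTC.
Add 6 hours and 25 minutes leg 2 → 08:44 UTC.
Add 1 hour and 50 minutes layover in Port Anselm → 10:34 UTC.
Add 13 hours and 4 minutes leg 3 → 23:38 UTC.
Kathmandu is UTC+5:45, so local arrival = 23:38 + 5:45 = 05:23 on Jun 16.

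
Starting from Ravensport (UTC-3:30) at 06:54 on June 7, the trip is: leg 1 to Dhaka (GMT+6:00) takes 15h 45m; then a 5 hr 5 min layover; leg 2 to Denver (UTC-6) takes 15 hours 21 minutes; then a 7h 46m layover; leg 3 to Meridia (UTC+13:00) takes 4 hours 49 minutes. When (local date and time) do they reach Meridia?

Convert departure to UTC: 06:54 + 3:30 = 10:24 UTC on Jun 7.
Add 15 hours 45 minutes leg 1 → 02:09 UTC (Jun 8).
Add 5 hours 5 minutes layover in Dhaka → 07:14 UTC.
Add 15 hours 21 minutes leg 2 → 22:35 UTC.
Add 7 hours and 46 minutes layover in Denver → 06:21 UTC (Jun 9).
Add 4 hours and 49 minutes leg 3 → 11:10 UTC.
Meridia is UTC+13:00, so local arrival = 11:10 + 13:00 = 00:10 on Jun 10.

00:10 on Jun 10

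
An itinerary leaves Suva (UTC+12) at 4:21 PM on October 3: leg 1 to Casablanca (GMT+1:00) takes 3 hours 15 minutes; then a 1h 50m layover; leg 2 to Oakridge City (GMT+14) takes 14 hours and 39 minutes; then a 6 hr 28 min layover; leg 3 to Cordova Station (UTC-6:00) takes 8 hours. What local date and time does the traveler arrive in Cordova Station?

8:33 AM on October 4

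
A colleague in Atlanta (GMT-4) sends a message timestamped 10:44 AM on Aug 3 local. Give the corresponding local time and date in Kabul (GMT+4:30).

In UTC: 10:44 AM + 4:00 = 2:44 PM on Aug 3.
Kabul is UTC+4:30: 2:44 PM + 4:30 = 7:14 PM on Aug 3.

7:14 PM on August 3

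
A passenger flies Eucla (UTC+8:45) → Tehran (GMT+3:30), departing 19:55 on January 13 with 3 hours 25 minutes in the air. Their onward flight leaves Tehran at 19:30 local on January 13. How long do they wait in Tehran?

Convert departure to UTC: 19:55 − 8:45 = 11:10 UTC on Jan 13.
Add 3 hours and 25 minutes flight time → 14:35 UTC.
Tehran is UTC+3:30, so local arrival = 14:35 + 3:30 = 18:05 on Jan 13.
Layover = 19:30 − 18:05 = 1 hour 25 minutes.

1 hour 25 minutes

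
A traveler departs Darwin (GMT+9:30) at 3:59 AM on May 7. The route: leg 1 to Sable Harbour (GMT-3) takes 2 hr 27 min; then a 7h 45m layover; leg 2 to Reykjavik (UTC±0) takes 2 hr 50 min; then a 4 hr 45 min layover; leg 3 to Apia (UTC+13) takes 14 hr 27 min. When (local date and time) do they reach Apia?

3:43 PM on May 8

Convert departure to UTC: 3:59 AM − 9:30 = 6:29 PM UTC on May 6.
Add 2 hours 27 minutes leg 1 → 8:56 PM UTC.
Add 7 hours and 45 minutes layover in Sable Harbour → 4:41 AM UTC (May 7).
Add 2 hours 50 minutes leg 2 → 7:31 AM UTC.
Add 4 hours 45 minutes layover in Reykjavik → 12:16 PM UTC.
Add 14 hours and 27 minutes leg 3 → 2:43 AM UTC (May 8).
Apia is UTC+13:00, so local arrival = 2:43 AM + 13:00 = 3:43 PM on May 8.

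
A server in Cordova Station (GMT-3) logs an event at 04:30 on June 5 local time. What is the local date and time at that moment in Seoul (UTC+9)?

16:30 on June 5

In UTC: 04:30 + 3:00 = 07:30 on Jun 5.
Seoul is UTC+9:00: 07:30 + 9:00 = 16:30 on Jun 5.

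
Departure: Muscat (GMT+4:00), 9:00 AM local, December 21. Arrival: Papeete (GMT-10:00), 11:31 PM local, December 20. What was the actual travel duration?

4 hours 31 minutes

Departure in UTC: 9:00 AM − 4:00 = 5:00 AM on Dec 21.
Arrival in UTC: 11:31 PM + 10:00 = 9:31 AM on Dec 21.
Elapsed = 9:31 AM − 5:00 AM = 4 hours 31 minutes.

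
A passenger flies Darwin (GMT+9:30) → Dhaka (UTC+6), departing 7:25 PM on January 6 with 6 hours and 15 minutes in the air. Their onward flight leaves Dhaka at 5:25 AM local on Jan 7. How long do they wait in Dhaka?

7 hours 15 minutes

Convert departure to UTC: 7:25 PM − 9:30 = 9:55 AM UTC on Jan 6.
Add 6 hours and 15 minutes flight time → 4:10 PM UTC.
Dhaka is UTC+6:00, so local arrival = 4:10 PM + 6:00 = 10:10 PM on Jan 6.
Layover = 5:25 AM − 10:10 PM (+1 day) = 7 hours 15 minutes.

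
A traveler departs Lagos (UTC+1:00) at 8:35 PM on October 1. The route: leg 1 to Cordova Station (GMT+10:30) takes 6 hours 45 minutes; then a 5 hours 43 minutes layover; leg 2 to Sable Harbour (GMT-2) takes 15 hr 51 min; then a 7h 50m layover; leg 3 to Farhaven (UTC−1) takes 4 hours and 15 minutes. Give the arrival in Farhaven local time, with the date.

Convert departure to UTC: 8:35 PM − 1:00 = 7:35 PM UTC on Oct 1.
Add 6 hours and 45 minutes leg 1 → 2:20 AM UTC (Oct 2).
Add 5 hours 43 minutes layover in Cordova Station → 8:03 AM UTC.
Add 15 hours 51 minutes leg 2 → 11:54 PM UTC.
Add 7 hours and 50 minutes layover in Sable Harbour → 7:44 AM UTC (Oct 3).
Add 4 hours and 15 minutes leg 3 → 11:59 AM UTC.
Farhaven is UTC−1:00, so local arrival = 11:59 AM − 1:00 = 10:59 AM on Oct 3.

10:59 AM on October 3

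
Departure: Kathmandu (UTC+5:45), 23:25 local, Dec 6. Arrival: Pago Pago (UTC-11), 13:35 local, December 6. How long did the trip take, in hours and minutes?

Departure in UTC: 23:25 − 5:45 = 17:40 on Dec 6.
Arrival in UTC: 13:35 + 11:00 = 00:35 on Dec 7.
Elapsed = 00:35 − 17:40 (+1 day) = 6 hours 55 minutes.

6 hours 55 minutes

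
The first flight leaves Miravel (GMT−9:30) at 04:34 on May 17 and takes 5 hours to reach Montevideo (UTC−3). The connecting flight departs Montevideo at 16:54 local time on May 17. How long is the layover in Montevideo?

50 minutes

Convert departure to UTC: 04:34 + 9:30 = 14:04 UTC on May 17.
Add 5 hours flight time → 19:04 UTC.
Montevideo is UTC−3:00, so local arrival = 19:04 − 3:00 = 16:04 on May 17.
Layover = 16:54 − 16:04 = 50 minutes.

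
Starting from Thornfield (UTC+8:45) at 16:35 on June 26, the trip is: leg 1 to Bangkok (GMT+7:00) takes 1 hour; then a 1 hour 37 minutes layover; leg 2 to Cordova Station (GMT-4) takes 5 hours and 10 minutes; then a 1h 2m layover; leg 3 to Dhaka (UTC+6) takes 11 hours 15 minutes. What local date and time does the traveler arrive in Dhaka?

Convert departure to UTC: 16:35 − 8:45 = 07:50 UTC on Jun 26.
Add 1 hour leg 1 → 08:50 UTC.
Add 1 hour 37 minutes layover in Bangkok → 10:27 UTC.
Add 5 hours 10 minutes leg 2 → 15:37 UTC.
Add 1 hour and 2 minutes layover in Cordova Station → 16:39 UTC.
Add 11 hours 15 minutes leg 3 → 03:54 UTC (Jun 27).
Dhaka is UTC+6:00, so local arrival = 03:54 + 6:00 = 09:54 on Jun 27.

09:54 on Jun 27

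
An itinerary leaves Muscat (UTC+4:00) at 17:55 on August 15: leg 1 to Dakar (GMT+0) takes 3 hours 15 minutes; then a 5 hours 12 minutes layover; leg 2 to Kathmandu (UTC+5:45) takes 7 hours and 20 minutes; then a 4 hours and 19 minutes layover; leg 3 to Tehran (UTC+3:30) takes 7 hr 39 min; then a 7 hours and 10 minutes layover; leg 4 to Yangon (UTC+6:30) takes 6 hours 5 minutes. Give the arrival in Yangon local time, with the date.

Convert departure to UTC: 17:55 − 4:00 = 13:55 UTC on Aug 15.
Add 3 hours 15 minutes leg 1 → 17:10 UTC.
Add 5 hours and 12 minutes layover in Dakar → 22:22 UTC.
Add 7 hours and 20 minutes leg 2 → 05:42 UTC (Aug 16).
Add 4 hours 19 minutes layover in Kathmandu → 10:01 UTC.
Add 7 hours and 39 minutes leg 3 → 17:40 UTC.
Add 7 hours and 10 minutes layover in Tehran → 00:50 UTC (Aug 17).
Add 6 hours 5 minutes leg 4 → 06:55 UTC.
Yangon is UTC+6:30, so local arrival = 06:55 + 6:30 = 13:25 on Aug 17.

13:25 on Aug 17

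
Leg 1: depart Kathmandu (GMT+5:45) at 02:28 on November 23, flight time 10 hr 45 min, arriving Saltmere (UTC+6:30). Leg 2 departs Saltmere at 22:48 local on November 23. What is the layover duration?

8 hours 50 minutes

Convert departure to UTC: 02:28 − 5:45 = 20:43 UTC on Nov 22.
Add 10 hours and 45 minutes flight time → 07:28 UTC (Nov 23).
Saltmere is UTC+6:30, so local arrival = 07:28 + 6:30 = 13:58 on Nov 23.
Layover = 22:48 − 13:58 = 8 hours 50 minutes.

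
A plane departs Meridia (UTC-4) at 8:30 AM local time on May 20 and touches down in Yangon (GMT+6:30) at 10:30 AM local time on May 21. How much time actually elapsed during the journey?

15 hours 30 minutes

Departure in UTC: 8:30 AM + 4:00 = 12:30 PM on May 20.
Arrival in UTC: 10:30 AM − 6:30 = 4:00 AM on May 21.
Elapsed = 4:00 AM − 12:30 PM (+1 day) = 15 hours 30 minutes.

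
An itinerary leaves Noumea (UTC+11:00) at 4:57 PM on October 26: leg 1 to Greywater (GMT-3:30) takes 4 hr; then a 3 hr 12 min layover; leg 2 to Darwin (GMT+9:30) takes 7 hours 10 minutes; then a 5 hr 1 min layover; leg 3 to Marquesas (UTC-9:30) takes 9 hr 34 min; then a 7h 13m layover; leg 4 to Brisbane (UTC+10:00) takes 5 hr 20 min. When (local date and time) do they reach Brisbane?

9:27 AM on Oct 28

Convert departure to UTC: 4:57 PM − 11:00 = 5:57 AM UTC on Oct 26.
Add 4 hours leg 1 → 9:57 AM UTC.
Add 3 hours and 12 minutes layover in Greywater → 1:09 PM UTC.
Add 7 hours 10 minutes leg 2 → 8:19 PM UTC.
Add 5 hours and 1 minute layover in Darwin → 1:20 AM UTC (Oct 27).
Add 9 hours 34 minutes leg 3 → 10:54 AM UTC.
Add 7 hours and 13 minutes layover in Marquesas → 6:07 PM UTC.
Add 5 hours and 20 minutes leg 4 → 11:27 PM UTC.
Brisbane is UTC+10:00, so local arrival = 11:27 PM + 10:00 = 9:27 AM on Oct 28.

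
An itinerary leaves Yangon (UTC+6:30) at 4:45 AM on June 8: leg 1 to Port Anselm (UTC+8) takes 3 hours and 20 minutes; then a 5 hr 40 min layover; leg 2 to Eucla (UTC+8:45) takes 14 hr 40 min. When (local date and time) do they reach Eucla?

Convert departure to UTC: 4:45 AM − 6:30 = 10:15 PM UTC on Jun 7.
Add 3 hours and 20 minutes leg 1 → 1:35 AM UTC (Jun 8).
Add 5 hours 40 minutes layover in Port Anselm → 7:15 AM UTC.
Add 14 hours and 40 minutes leg 2 → 9:55 PM UTC.
Eucla is UTC+8:45, so local arrival = 9:55 PM + 8:45 = 6:40 AM on Jun 9.

6:40 AM on June 9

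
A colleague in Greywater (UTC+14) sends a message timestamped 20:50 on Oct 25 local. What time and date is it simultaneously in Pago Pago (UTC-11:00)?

19:50 on October 24

Pago Pago is 25:00 behind Greywater.
Shift by the zone difference: 20:50 − 25:00 = 19:50 on Oct 24 in Pago Pago.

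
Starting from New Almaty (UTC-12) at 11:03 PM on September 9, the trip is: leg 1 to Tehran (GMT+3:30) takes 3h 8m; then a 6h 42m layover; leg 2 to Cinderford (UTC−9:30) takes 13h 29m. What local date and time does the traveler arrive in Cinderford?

12:52 AM on Sep 11

Convert departure to UTC: 11:03 PM + 12:00 = 11:03 AM UTC on Sep 10.
Add 3 hours 8 minutes leg 1 → 2:11 PM UTC.
Add 6 hours and 42 minutes layover in Tehran → 8:53 PM UTC.
Add 13 hours 29 minutes leg 2 → 10:22 AM UTC (Sep 11).
Cinderford is UTC−9:30, so local arrival = 10:22 AM − 9:30 = 12:52 AM on Sep 11.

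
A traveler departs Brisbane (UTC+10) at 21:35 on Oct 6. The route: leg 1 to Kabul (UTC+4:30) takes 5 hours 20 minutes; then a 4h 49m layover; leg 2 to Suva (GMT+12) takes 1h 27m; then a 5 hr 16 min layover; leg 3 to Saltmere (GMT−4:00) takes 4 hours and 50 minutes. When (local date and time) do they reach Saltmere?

05:17 on Oct 7

Convert departure to UTC: 21:35 − 10:00 = 11:35 UTC on Oct 6.
Add 5 hours and 20 minutes leg 1 → 16:55 UTC.
Add 4 hours 49 minutes layover in Kabul → 21:44 UTC.
Add 1 hour and 27 minutes leg 2 → 23:11 UTC.
Add 5 hours 16 minutes layover in Suva → 04:27 UTC (Oct 7).
Add 4 hours 50 minutes leg 3 → 09:17 UTC.
Saltmere is UTC−4:00, so local arrival = 09:17 − 4:00 = 05:17 on Oct 7.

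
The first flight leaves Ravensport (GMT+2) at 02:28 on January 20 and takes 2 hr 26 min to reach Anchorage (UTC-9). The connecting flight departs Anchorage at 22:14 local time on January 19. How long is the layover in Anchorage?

4 hours 20 minutes

Convert departure to UTC: 02:28 − 2:00 = 00:28 UTC on Jan 20.
Add 2 hours 26 minutes flight time → 02:54 UTC.
Anchorage is UTC−9:00, so local arrival = 02:54 − 9:00 = 17:54 on Jan 19.
Layover = 22:14 − 17:54 = 4 hours 20 minutes.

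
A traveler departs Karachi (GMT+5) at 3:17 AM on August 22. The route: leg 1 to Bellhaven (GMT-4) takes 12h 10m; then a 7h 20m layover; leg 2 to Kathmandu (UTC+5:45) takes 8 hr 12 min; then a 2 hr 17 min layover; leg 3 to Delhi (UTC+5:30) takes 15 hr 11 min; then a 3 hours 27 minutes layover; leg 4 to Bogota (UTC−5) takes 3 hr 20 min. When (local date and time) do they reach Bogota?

9:14 PM on August 23

Convert departure to UTC: 3:17 AM − 5:00 = 10:17 PM UTC on Aug 21.
Add 12 hours and 10 minutes leg 1 → 10:27 AM UTC (Aug 22).
Add 7 hours 20 minutes layover in Bellhaven → 5:47 PM UTC.
Add 8 hours and 12 minutes leg 2 → 1:59 AM UTC (Aug 23).
Add 2 hours and 17 minutes layover in Kathmandu → 4:16 AM UTC.
Add 15 hours and 11 minutes leg 3 → 7:27 PM UTC.
Add 3 hours and 27 minutes layover in Delhi → 10:54 PM UTC.
Add 3 hours 20 minutes leg 4 → 2:14 AM UTC (Aug 24).
Bogota is UTC−5:00, so local arrival = 2:14 AM − 5:00 = 9:14 PM on Aug 23.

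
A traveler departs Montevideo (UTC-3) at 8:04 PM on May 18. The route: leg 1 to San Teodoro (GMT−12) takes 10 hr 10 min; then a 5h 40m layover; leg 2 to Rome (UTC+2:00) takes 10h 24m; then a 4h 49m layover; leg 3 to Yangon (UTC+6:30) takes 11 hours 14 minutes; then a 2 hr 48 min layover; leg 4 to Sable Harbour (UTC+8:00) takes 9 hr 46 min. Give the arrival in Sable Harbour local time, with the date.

1:55 PM on May 21

Convert departure to UTC: 8:04 PM + 3:00 = 11:04 PM UTC on May 18.
Add 10 hours and 10 minutes leg 1 → 9:14 AM UTC (May 19).
Add 5 hours 40 minutes layover in San Teodoro → 2:54 PM UTC.
Add 10 hours 24 minutes leg 2 → 1:18 AM UTC (May 20).
Add 4 hours 49 minutes layover in Rome → 6:07 AM UTC.
Add 11 hours and 14 minutes leg 3 → 5:21 PM UTC.
Add 2 hours 48 minutes layover in Yangon → 8:09 PM UTC.
Add 9 hours and 46 minutes leg 4 → 5:55 AM UTC (May 21).
Sable Harbour is UTC+8:00, so local arrival = 5:55 AM + 8:00 = 1:55 PM on May 21.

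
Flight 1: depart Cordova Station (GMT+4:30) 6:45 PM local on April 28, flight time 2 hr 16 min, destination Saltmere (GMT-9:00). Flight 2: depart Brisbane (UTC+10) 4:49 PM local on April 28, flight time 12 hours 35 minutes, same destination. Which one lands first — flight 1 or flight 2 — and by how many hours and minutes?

the first, by 2 hours 53 minutes

Flight 1 in UTC: 6:45 PM − 4:30 = 2:15 PM on Apr 28.
+2 hours and 16 minutes → arrive 4:31 PM UTC on Apr 28.
Flight 2 in UTC: 4:49 PM − 10:00 = 6:49 AM on Apr 28.
+12 hours and 35 minutes → arrive 7:24 PM UTC on Apr 28.
Flight 1 lands earlier by 2 hours 53 minutes.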